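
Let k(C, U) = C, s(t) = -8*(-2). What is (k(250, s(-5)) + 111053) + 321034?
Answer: 432337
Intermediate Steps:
s(t) = 16
(k(250, s(-5)) + 111053) + 321034 = (250 + 111053) + 321034 = 111303 + 321034 = 432337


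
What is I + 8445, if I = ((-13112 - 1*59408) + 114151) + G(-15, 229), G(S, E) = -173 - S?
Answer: 49918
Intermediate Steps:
I = 41473 (I = ((-13112 - 1*59408) + 114151) + (-173 - 1*(-15)) = ((-13112 - 59408) + 114151) + (-173 + 15) = (-72520 + 114151) - 158 = 41631 - 158 = 41473)
I + 8445 = 41473 + 8445 = 49918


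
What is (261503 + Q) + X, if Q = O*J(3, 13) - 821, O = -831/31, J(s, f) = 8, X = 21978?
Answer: 8755812/31 ≈ 2.8245e+5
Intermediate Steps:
O = -831/31 (O = -831*1/31 = -831/31 ≈ -26.806)
Q = -32099/31 (Q = -831/31*8 - 821 = -6648/31 - 821 = -32099/31 ≈ -1035.5)
(261503 + Q) + X = (261503 - 32099/31) + 21978 = 8074494/31 + 21978 = 8755812/31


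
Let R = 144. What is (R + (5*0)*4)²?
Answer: 20736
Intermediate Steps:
(R + (5*0)*4)² = (144 + (5*0)*4)² = (144 + 0*4)² = (144 + 0)² = 144² = 20736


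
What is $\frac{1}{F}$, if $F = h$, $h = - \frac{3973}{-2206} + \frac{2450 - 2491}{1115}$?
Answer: $\frac{2459690}{4339449} \approx 0.56682$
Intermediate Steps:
$h = \frac{4339449}{2459690}$ ($h = \left(-3973\right) \left(- \frac{1}{2206}\right) - \frac{41}{1115} = \frac{3973}{2206} - \frac{41}{1115} = \frac{4339449}{2459690} \approx 1.7642$)
$F = \frac{4339449}{2459690} \approx 1.7642$
$\frac{1}{F} = \frac{1}{\frac{4339449}{2459690}} = \frac{2459690}{4339449}$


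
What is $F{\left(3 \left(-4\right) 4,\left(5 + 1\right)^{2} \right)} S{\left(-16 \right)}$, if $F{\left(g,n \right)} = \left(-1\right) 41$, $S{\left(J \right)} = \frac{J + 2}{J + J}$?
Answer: $- \frac{287}{16} \approx -17.938$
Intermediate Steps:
$S{\left(J \right)} = \frac{2 + J}{2 J}$
$F{\left(g,n \right)} = -41$
$F{\left(3 \left(-4\right) 4,\left(5 + 1\right)^{2} \right)} S{\left(-16 \right)} = - 41 \frac{2 - 16}{2 \left(-16\right)} = - 41 \cdot \frac{1}{2} \left(- \frac{1}{16}\right) \left(-14\right) = \left(-41\right) \frac{7}{16} = - \frac{287}{16}$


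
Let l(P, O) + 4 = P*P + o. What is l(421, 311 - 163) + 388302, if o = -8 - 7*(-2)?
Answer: 565545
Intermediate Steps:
o = 6 (o = -8 + 14 = 6)
l(P, O) = 2 + P**2 (l(P, O) = -4 + (P*P + 6) = -4 + (P**2 + 6) = -4 + (6 + P**2) = 2 + P**2)
l(421, 311 - 163) + 388302 = (2 + 421**2) + 388302 = (2 + 177241) + 388302 = 177243 + 388302 = 565545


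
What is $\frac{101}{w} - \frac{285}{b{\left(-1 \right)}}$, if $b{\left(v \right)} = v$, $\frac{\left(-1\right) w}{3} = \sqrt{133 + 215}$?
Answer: $285 - \frac{101 \sqrt{87}}{522} \approx 283.2$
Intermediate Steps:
$w = - 6 \sqrt{87}$ ($w = - 3 \sqrt{133 + 215} = - 3 \sqrt{348} = - 3 \cdot 2 \sqrt{87} = - 6 \sqrt{87} \approx -55.964$)
$\frac{101}{w} - \frac{285}{b{\left(-1 \right)}} = \frac{101}{\left(-6\right) \sqrt{87}} - \frac{285}{-1} = 101 \left(- \frac{\sqrt{87}}{522}\right) - -285 = - \frac{101 \sqrt{87}}{522} + 285 = 285 - \frac{101 \sqrt{87}}{522}$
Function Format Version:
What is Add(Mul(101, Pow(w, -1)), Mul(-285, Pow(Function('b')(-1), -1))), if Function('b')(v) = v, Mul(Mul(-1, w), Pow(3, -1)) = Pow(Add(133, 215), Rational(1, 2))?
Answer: Add(285, Mul(Rational(-101, 522), Pow(87, Rational(1, 2)))) ≈ 283.20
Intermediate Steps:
w = Mul(-6, Pow(87, Rational(1, 2))) (w = Mul(-3, Pow(Add(133, 215), Rational(1, 2))) = Mul(-3, Pow(348, Rational(1, 2))) = Mul(-3, Mul(2, Pow(87, Rational(1, 2)))) = Mul(-6, Pow(87, Rational(1, 2))) ≈ -55.964)
Add(Mul(101, Pow(w, -1)), Mul(-285, Pow(Function('b')(-1), -1))) = Add(Mul(101, Pow(Mul(-6, Pow(87, Rational(1, 2))), -1)), Mul(-285, Pow(-1, -1))) = Add(Mul(101, Mul(Rational(-1, 522), Pow(87, Rational(1, 2)))), Mul(-285, -1)) = Add(Mul(Rational(-101, 522), Pow(87, Rational(1, 2))), 285) = Add(285, Mul(Rational(-101, 522), Pow(87, Rational(1, 2))))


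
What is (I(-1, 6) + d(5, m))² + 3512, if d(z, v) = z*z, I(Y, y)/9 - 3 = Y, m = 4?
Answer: 5361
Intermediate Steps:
I(Y, y) = 27 + 9*Y
d(z, v) = z²
(I(-1, 6) + d(5, m))² + 3512 = ((27 + 9*(-1)) + 5²)² + 3512 = ((27 - 9) + 25)² + 3512 = (18 + 25)² + 3512 = 43² + 3512 = 1849 + 3512 = 5361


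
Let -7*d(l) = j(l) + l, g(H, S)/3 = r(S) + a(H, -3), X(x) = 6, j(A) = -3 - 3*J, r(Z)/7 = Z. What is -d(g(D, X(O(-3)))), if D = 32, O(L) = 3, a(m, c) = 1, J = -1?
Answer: 129/7 ≈ 18.429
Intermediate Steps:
r(Z) = 7*Z
j(A) = 0 (j(A) = -3 - 3*(-1) = -3 + 3 = 0)
g(H, S) = 3 + 21*S (g(H, S) = 3*(7*S + 1) = 3*(1 + 7*S) = 3 + 21*S)
d(l) = -l/7 (d(l) = -(0 + l)/7 = -l/7)
-d(g(D, X(O(-3)))) = -(-1)*(3 + 21*6)/7 = -(-1)*(3 + 126)/7 = -(-1)*129/7 = -1*(-129/7) = 129/7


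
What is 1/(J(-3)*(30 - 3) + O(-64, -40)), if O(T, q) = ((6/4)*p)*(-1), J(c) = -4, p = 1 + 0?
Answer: -2/219 ≈ -0.0091324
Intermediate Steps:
p = 1
O(T, q) = -3/2 (O(T, q) = ((6/4)*1)*(-1) = ((6*(¼))*1)*(-1) = ((3/2)*1)*(-1) = (3/2)*(-1) = -3/2)
1/(J(-3)*(30 - 3) + O(-64, -40)) = 1/(-4*(30 - 3) - 3/2) = 1/(-4*27 - 3/2) = 1/(-108 - 3/2) = 1/(-219/2) = -2/219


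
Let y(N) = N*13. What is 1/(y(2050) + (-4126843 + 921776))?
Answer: -1/3178417 ≈ -3.1462e-7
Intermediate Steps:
y(N) = 13*N
1/(y(2050) + (-4126843 + 921776)) = 1/(13*2050 + (-4126843 + 921776)) = 1/(26650 - 3205067) = 1/(-3178417) = -1/3178417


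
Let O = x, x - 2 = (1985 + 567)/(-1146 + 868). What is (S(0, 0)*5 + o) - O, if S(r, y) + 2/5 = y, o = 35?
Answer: 5585/139 ≈ 40.180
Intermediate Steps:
S(r, y) = -⅖ + y
x = -998/139 (x = 2 + (1985 + 567)/(-1146 + 868) = 2 + 2552/(-278) = 2 + 2552*(-1/278) = 2 - 1276/139 = -998/139 ≈ -7.1799)
O = -998/139 ≈ -7.1799
(S(0, 0)*5 + o) - O = ((-⅖ + 0)*5 + 35) - 1*(-998/139) = (-⅖*5 + 35) + 998/139 = (-2 + 35) + 998/139 = 33 + 998/139 = 5585/139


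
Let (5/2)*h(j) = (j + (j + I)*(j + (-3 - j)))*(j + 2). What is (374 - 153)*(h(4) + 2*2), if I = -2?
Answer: -884/5 ≈ -176.80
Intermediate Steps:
h(j) = 2*(2 + j)*(6 - 2*j)/5 (h(j) = 2*((j + (j - 2)*(j + (-3 - j)))*(j + 2))/5 = 2*((j + (-2 + j)*(-3))*(2 + j))/5 = 2*((j + (6 - 3*j))*(2 + j))/5 = 2*((6 - 2*j)*(2 + j))/5 = 2*((2 + j)*(6 - 2*j))/5 = 2*(2 + j)*(6 - 2*j)/5)
(374 - 153)*(h(4) + 2*2) = (374 - 153)*((24/5 - ⅘*4² + (⅘)*4) + 2*2) = 221*((24/5 - ⅘*16 + 16/5) + 4) = 221*((24/5 - 64/5 + 16/5) + 4) = 221*(-24/5 + 4) = 221*(-⅘) = -884/5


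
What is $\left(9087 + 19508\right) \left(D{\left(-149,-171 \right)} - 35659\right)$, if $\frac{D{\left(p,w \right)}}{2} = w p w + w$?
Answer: $-250201074305$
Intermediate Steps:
$D{\left(p,w \right)} = 2 w + 2 p w^{2}$ ($D{\left(p,w \right)} = 2 \left(w p w + w\right) = 2 \left(p w w + w\right) = 2 \left(p w^{2} + w\right) = 2 \left(w + p w^{2}\right) = 2 w + 2 p w^{2}$)
$\left(9087 + 19508\right) \left(D{\left(-149,-171 \right)} - 35659\right) = \left(9087 + 19508\right) \left(2 \left(-171\right) \left(1 - -25479\right) - 35659\right) = 28595 \left(2 \left(-171\right) \left(1 + 25479\right) - 35659\right) = 28595 \left(2 \left(-171\right) 25480 - 35659\right) = 28595 \left(-8714160 - 35659\right) = 28595 \left(-8749819\right) = -250201074305$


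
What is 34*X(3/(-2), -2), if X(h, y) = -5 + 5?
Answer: 0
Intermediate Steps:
X(h, y) = 0
34*X(3/(-2), -2) = 34*0 = 0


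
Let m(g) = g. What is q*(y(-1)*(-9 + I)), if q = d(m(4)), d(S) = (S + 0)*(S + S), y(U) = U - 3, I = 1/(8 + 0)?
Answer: 1136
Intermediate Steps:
I = 1/8 ≈ 0.12500
y(U) = -3 + U
d(S) = 2*S**2 (d(S) = S*(2*S) = 2*S**2)
q = 32 (q = 2*4**2 = 2*16 = 32)
q*(y(-1)*(-9 + I)) = 32*((-3 - 1)*(-9 + 1/8)) = 32*(-4*(-71/8)) = 32*(71/2) = 1136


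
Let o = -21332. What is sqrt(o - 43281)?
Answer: I*sqrt(64613) ≈ 254.19*I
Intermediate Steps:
sqrt(o - 43281) = sqrt(-21332 - 43281) = sqrt(-64613) = I*sqrt(64613)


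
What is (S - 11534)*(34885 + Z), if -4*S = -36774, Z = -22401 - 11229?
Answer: -5874655/2 ≈ -2.9373e+6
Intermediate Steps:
Z = -33630
S = 18387/2 (S = -¼*(-36774) = 18387/2 ≈ 9193.5)
(S - 11534)*(34885 + Z) = (18387/2 - 11534)*(34885 - 33630) = -4681/2*1255 = -5874655/2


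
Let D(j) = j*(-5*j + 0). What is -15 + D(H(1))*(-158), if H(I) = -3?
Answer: 7095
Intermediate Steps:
D(j) = -5*j² (D(j) = j*(-5*j) = -5*j²)
-15 + D(H(1))*(-158) = -15 - 5*(-3)²*(-158) = -15 - 5*9*(-158) = -15 - 45*(-158) = -15 + 7110 = 7095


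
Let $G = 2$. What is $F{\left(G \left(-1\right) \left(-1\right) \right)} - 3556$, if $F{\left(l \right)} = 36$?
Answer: $-3520$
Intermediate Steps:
$F{\left(G \left(-1\right) \left(-1\right) \right)} - 3556 = 36 - 3556 = -3520$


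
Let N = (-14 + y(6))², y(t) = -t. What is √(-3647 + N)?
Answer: I*√3247 ≈ 56.982*I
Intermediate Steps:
N = 400 (N = (-14 - 1*6)² = (-14 - 6)² = (-20)² = 400)
√(-3647 + N) = √(-3647 + 400) = √(-3247) = I*√3247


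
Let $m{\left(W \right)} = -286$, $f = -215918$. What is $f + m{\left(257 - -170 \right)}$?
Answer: $-216204$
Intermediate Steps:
$f + m{\left(257 - -170 \right)} = -215918 - 286 = -216204$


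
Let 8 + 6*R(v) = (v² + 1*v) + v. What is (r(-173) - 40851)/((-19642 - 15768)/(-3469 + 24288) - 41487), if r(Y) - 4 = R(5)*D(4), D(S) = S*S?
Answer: 848894725/863753263 ≈ 0.98280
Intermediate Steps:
D(S) = S²
R(v) = -4/3 + v/3 + v²/6 (R(v) = -4/3 + ((v² + 1*v) + v)/6 = -4/3 + ((v² + v) + v)/6 = -4/3 + ((v + v²) + v)/6 = -4/3 + (v² + 2*v)/6 = -4/3 + (v/3 + v²/6) = -4/3 + v/3 + v²/6)
r(Y) = 76 (r(Y) = 4 + (-4/3 + (⅓)*5 + (⅙)*5²)*4² = 4 + (-4/3 + 5/3 + (⅙)*25)*16 = 4 + (-4/3 + 5/3 + 25/6)*16 = 4 + (9/2)*16 = 4 + 72 = 76)
(r(-173) - 40851)/((-19642 - 15768)/(-3469 + 24288) - 41487) = (76 - 40851)/((-19642 - 15768)/(-3469 + 24288) - 41487) = -40775/(-35410/20819 - 41487) = -40775/(-863753263/20819) = -40775*(-20819/863753263) = 848894725/863753263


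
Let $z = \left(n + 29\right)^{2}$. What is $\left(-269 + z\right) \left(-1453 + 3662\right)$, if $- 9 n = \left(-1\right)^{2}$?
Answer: $\frac{101196499}{81} \approx 1.2493 \cdot 10^{6}$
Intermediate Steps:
$n = - \frac{1}{9}$ ($n = - \frac{\left(-1\right)^{2}}{9} = \left(- \frac{1}{9}\right) 1 = - \frac{1}{9} \approx -0.11111$)
$z = \frac{67600}{81}$ ($z = \left(- \frac{1}{9} + 29\right)^{2} = \left(\frac{260}{9}\right)^{2} = \frac{67600}{81} \approx 834.57$)
$\left(-269 + z\right) \left(-1453 + 3662\right) = \left(-269 + \frac{67600}{81}\right) \left(-1453 + 3662\right) = \frac{45811}{81} \cdot 2209 = \frac{101196499}{81}$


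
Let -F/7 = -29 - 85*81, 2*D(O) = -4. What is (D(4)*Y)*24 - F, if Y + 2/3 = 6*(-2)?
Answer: -47790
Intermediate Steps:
Y = -38/3 (Y = -⅔ + 6*(-2) = -⅔ - 12 = -38/3 ≈ -12.667)
D(O) = -2 (D(O) = (½)*(-4) = -2)
F = 48398 (F = -7*(-29 - 85*81) = -7*(-29 - 6885) = -7*(-6914) = 48398)
(D(4)*Y)*24 - F = -2*(-38/3)*24 - 1*48398 = (76/3)*24 - 48398 = 608 - 48398 = -47790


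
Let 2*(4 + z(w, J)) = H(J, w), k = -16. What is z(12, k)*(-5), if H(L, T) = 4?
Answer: 10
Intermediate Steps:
z(w, J) = -2 (z(w, J) = -4 + (1/2)*4 = -4 + 2 = -2)
z(12, k)*(-5) = -2*(-5) = 10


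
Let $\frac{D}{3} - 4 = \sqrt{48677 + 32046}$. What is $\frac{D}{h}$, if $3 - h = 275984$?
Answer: $- \frac{12}{275981} - \frac{3 \sqrt{80723}}{275981} \approx -0.0031319$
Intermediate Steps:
$h = -275981$ ($h = 3 - 275984 = -275981$)
$D = 12 + 3 \sqrt{80723}$ ($D = 12 + 3 \sqrt{48677 + 32046} = 12 + 3 \sqrt{80723} \approx 864.35$)
$\frac{D}{h} = \frac{12 + 3 \sqrt{80723}}{-275981} = \left(12 + 3 \sqrt{80723}\right) \left(- \frac{1}{275981}\right) = - \frac{12}{275981} - \frac{3 \sqrt{80723}}{275981}$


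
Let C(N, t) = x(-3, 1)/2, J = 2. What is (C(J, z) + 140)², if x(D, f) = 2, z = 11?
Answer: 19881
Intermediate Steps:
C(N, t) = 1 (C(N, t) = 2/2 = 2*(½) = 1)
(C(J, z) + 140)² = (1 + 140)² = 141² = 19881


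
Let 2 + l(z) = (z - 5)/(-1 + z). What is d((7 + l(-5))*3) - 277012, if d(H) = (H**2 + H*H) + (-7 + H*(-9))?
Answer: -276399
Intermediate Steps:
l(z) = -2 + (-5 + z)/(-1 + z) (l(z) = -2 + (z - 5)/(-1 + z) = -2 + (-5 + z)/(-1 + z))
d(H) = -7 - 9*H + 2*H**2 (d(H) = (H**2 + H**2) + (-7 - 9*H) = 2*H**2 + (-7 - 9*H) = -7 - 9*H + 2*H**2)
d((7 + l(-5))*3) - 277012 = (-7 - 9*(7 + (-3 - 1*(-5))/(-1 - 5))*3 + 2*((7 + (-3 - 1*(-5))/(-1 - 5))*3)**2) - 277012 = (-7 - 9*(7 + (-3 + 5)/(-6))*3 + 2*((7 + (-3 + 5)/(-6))*3)**2) - 277012 = (-7 - 9*(7 - 1/6*2)*3 + 2*((7 - 1/6*2)*3)**2) - 277012 = (-7 - 9*(7 - 1/3)*3 + 2*((7 - 1/3)*3)**2) - 277012 = (-7 - 60*3 + 2*((20/3)*3)**2) - 277012 = (-7 - 9*20 + 2*20**2) - 277012 = (-7 - 180 + 2*400) - 277012 = (-7 - 180 + 800) - 277012 = 613 - 277012 = -276399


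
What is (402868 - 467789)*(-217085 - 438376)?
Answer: 42553183581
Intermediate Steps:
(402868 - 467789)*(-217085 - 438376) = -64921*(-655461) = 42553183581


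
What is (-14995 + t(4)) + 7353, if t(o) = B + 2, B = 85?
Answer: -7555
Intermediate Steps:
t(o) = 87 (t(o) = 85 + 2 = 87)
(-14995 + t(4)) + 7353 = (-14995 + 87) + 7353 = -14908 + 7353 = -7555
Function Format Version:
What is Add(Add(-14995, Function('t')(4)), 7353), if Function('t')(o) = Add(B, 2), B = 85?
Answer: -7555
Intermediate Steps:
Function('t')(o) = 87 (Function('t')(o) = Add(85, 2) = 87)
Add(Add(-14995, Function('t')(4)), 7353) = Add(Add(-14995, 87), 7353) = Add(-14908, 7353) = -7555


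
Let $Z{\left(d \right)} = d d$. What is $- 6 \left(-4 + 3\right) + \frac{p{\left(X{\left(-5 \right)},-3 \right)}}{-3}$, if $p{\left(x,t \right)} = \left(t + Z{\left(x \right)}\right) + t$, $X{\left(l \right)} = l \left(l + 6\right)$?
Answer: $- \frac{1}{3} \approx -0.33333$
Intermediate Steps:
$X{\left(l \right)} = l \left(6 + l\right)$
$Z{\left(d \right)} = d^{2}$
$p{\left(x,t \right)} = x^{2} + 2 t$ ($p{\left(x,t \right)} = \left(t + x^{2}\right) + t = x^{2} + 2 t$)
$- 6 \left(-4 + 3\right) + \frac{p{\left(X{\left(-5 \right)},-3 \right)}}{-3} = - 6 \left(-4 + 3\right) + \frac{\left(- 5 \left(6 - 5\right)\right)^{2} + 2 \left(-3\right)}{-3} = \left(-6\right) \left(-1\right) + \left(\left(\left(-5\right) 1\right)^{2} - 6\right) \left(- \frac{1}{3}\right) = 6 + \left(\left(-5\right)^{2} - 6\right) \left(- \frac{1}{3}\right) = 6 + \left(25 - 6\right) \left(- \frac{1}{3}\right) = 6 + 19 \left(- \frac{1}{3}\right) = 6 - \frac{19}{3} = - \frac{1}{3}$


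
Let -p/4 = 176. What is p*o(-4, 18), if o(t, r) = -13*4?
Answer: 36608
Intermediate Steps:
p = -704 (p = -4*176 = -704)
o(t, r) = -52
p*o(-4, 18) = -704*(-52) = 36608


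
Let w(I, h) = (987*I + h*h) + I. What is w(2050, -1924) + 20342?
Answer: 5747518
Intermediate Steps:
w(I, h) = h² + 988*I (w(I, h) = (987*I + h²) + I = (h² + 987*I) + I = h² + 988*I)
w(2050, -1924) + 20342 = ((-1924)² + 988*2050) + 20342 = (3701776 + 2025400) + 20342 = 5727176 + 20342 = 5747518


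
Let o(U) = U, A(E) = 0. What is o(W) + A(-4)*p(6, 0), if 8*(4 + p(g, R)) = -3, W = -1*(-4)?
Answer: 4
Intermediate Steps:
W = 4
p(g, R) = -35/8 (p(g, R) = -4 + (⅛)*(-3) = -4 - 3/8 = -35/8)
o(W) + A(-4)*p(6, 0) = 4 + 0*(-35/8) = 4 + 0 = 4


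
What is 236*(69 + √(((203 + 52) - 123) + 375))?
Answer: 16284 + 3068*√3 ≈ 21598.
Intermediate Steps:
236*(69 + √(((203 + 52) - 123) + 375)) = 236*(69 + √((255 - 123) + 375)) = 236*(69 + √(132 + 375)) = 236*(69 + √507) = 236*(69 + 13*√3) = 16284 + 3068*√3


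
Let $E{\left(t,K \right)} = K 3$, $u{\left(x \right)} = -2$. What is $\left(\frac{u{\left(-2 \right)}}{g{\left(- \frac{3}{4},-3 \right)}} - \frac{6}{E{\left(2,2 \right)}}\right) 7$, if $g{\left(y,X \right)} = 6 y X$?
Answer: $- \frac{217}{27} \approx -8.037$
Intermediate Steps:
$g{\left(y,X \right)} = 6 X y$
$E{\left(t,K \right)} = 3 K$
$\left(\frac{u{\left(-2 \right)}}{g{\left(- \frac{3}{4},-3 \right)}} - \frac{6}{E{\left(2,2 \right)}}\right) 7 = \left(- \frac{2}{6 \left(-3\right) \left(- \frac{3}{4}\right)} - \frac{6}{3 \cdot 2}\right) 7 = \left(- \frac{2}{6 \left(-3\right) \left(\left(-3\right) \frac{1}{4}\right)} - \frac{6}{6}\right) 7 = \left(- \frac{2}{6 \left(-3\right) \left(- \frac{3}{4}\right)} - 1\right) 7 = \left(- \frac{2}{\frac{27}{2}} - 1\right) 7 = \left(\left(-2\right) \frac{2}{27} - 1\right) 7 = \left(- \frac{4}{27} - 1\right) 7 = \left(- \frac{31}{27}\right) 7 = - \frac{217}{27}$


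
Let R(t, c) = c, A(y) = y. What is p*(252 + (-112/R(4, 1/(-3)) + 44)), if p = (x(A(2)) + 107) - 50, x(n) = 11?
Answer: 42976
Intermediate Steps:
p = 68 (p = (11 + 107) - 50 = 118 - 50 = 68)
p*(252 + (-112/R(4, 1/(-3)) + 44)) = 68*(252 + (-112/(1/(-3)) + 44)) = 68*(252 + (-112/(-⅓) + 44)) = 68*(252 + (-112*(-3) + 44)) = 68*(252 + (336 + 44)) = 68*(252 + 380) = 68*632 = 42976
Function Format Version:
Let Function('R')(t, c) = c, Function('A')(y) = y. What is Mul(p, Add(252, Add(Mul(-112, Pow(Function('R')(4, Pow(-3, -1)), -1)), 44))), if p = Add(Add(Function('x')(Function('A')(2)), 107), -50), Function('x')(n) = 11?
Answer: 42976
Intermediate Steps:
p = 68 (p = Add(Add(11, 107), -50) = Add(118, -50) = 68)
Mul(p, Add(252, Add(Mul(-112, Pow(Function('R')(4, Pow(-3, -1)), -1)), 44))) = Mul(68, Add(252, Add(Mul(-112, Pow(Pow(-3, -1), -1)), 44))) = Mul(68, Add(252, Add(Mul(-112, Pow(Rational(-1, 3), -1)), 44))) = Mul(68, Add(252, Add(Mul(-112, -3), 44))) = Mul(68, Add(252, Add(336, 44))) = Mul(68, Add(252, 380)) = Mul(68, 632) = 42976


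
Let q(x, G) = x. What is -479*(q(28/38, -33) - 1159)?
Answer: 10541353/19 ≈ 5.5481e+5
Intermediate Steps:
-479*(q(28/38, -33) - 1159) = -479*(28/38 - 1159) = -479*(28*(1/38) - 1159) = -479*(14/19 - 1159) = -479*(-22007/19) = 10541353/19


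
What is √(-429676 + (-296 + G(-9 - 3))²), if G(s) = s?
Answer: 2*I*√83703 ≈ 578.63*I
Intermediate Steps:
√(-429676 + (-296 + G(-9 - 3))²) = √(-429676 + (-296 + (-9 - 3))²) = √(-429676 + (-296 - 12)²) = √(-429676 + (-308)²) = √(-429676 + 94864) = √(-334812) = 2*I*√83703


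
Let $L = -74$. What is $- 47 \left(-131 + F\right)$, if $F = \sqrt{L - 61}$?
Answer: $6157 - 141 i \sqrt{15} \approx 6157.0 - 546.09 i$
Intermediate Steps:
$F = 3 i \sqrt{15}$ ($F = \sqrt{-74 - 61} = \sqrt{-135} = 3 i \sqrt{15} \approx 11.619 i$)
$- 47 \left(-131 + F\right) = - 47 \left(-131 + 3 i \sqrt{15}\right) = 6157 - 141 i \sqrt{15}$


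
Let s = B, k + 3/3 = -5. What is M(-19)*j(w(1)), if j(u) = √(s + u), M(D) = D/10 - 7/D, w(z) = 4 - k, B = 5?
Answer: -291*√15/190 ≈ -5.9318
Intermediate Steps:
k = -6 (k = -1 - 5 = -6)
w(z) = 10 (w(z) = 4 - 1*(-6) = 4 + 6 = 10)
s = 5
M(D) = -7/D + D/10 (M(D) = D*(⅒) - 7/D = D/10 - 7/D = -7/D + D/10)
j(u) = √(5 + u)
M(-19)*j(w(1)) = (-7/(-19) + (⅒)*(-19))*√(5 + 10) = (-7*(-1/19) - 19/10)*√15 = (7/19 - 19/10)*√15 = -291*√15/190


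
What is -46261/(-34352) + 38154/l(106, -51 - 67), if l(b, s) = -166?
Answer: -651493441/2851216 ≈ -228.50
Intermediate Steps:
-46261/(-34352) + 38154/l(106, -51 - 67) = -46261/(-34352) + 38154/(-166) = -46261*(-1/34352) + 38154*(-1/166) = 46261/34352 - 19077/83 = -651493441/2851216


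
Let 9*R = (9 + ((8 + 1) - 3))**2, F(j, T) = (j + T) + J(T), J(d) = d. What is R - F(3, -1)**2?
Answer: 24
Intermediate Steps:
F(j, T) = j + 2*T (F(j, T) = (j + T) + T = (T + j) + T = j + 2*T)
R = 25 (R = (9 + ((8 + 1) - 3))**2/9 = (9 + (9 - 3))**2/9 = (9 + 6)**2/9 = (1/9)*15**2 = (1/9)*225 = 25)
R - F(3, -1)**2 = 25 - (3 + 2*(-1))**2 = 25 - (3 - 2)**2 = 25 - 1*1**2 = 25 - 1*1 = 25 - 1 = 24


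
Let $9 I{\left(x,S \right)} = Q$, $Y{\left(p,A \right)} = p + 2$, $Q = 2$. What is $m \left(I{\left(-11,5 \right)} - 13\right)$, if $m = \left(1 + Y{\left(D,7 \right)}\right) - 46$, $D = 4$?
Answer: $\frac{1495}{3} \approx 498.33$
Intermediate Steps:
$Y{\left(p,A \right)} = 2 + p$
$I{\left(x,S \right)} = \frac{2}{9}$ ($I{\left(x,S \right)} = \frac{1}{9} \cdot 2 = \frac{2}{9}$)
$m = -39$ ($m = \left(1 + \left(2 + 4\right)\right) - 46 = \left(1 + 6\right) - 46 = 7 - 46 = -39$)
$m \left(I{\left(-11,5 \right)} - 13\right) = - 39 \left(\frac{2}{9} - 13\right) = \left(-39\right) \left(- \frac{115}{9}\right) = \frac{1495}{3}$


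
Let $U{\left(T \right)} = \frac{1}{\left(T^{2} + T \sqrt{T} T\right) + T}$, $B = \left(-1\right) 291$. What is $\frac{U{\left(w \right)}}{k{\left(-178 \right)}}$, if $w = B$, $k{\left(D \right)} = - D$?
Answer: $\frac{145}{640385692629} - \frac{i \sqrt{291}}{4401276238} \approx 2.2643 \cdot 10^{-10} - 3.8759 \cdot 10^{-9} i$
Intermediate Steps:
$B = -291$
$w = -291$
$U{\left(T \right)} = \frac{1}{T + T^{2} + T^{\frac{5}{2}}}$ ($U{\left(T \right)} = \frac{1}{\left(T^{2} + T^{\frac{3}{2}} T\right) + T} = \frac{1}{\left(T^{2} + T^{\frac{5}{2}}\right) + T} = \frac{1}{T + T^{2} + T^{\frac{5}{2}}}$)
$\frac{U{\left(w \right)}}{k{\left(-178 \right)}} = \frac{1}{\left(-291 + \left(-291\right)^{2} + \left(-291\right)^{\frac{5}{2}}\right) \left(\left(-1\right) \left(-178\right)\right)} = \frac{1}{\left(-291 + 84681 + 84681 i \sqrt{291}\right) 178} = \frac{1}{84390 + 84681 i \sqrt{291}} \cdot \frac{1}{178} = \frac{1}{178 \left(84390 + 84681 i \sqrt{291}\right)}$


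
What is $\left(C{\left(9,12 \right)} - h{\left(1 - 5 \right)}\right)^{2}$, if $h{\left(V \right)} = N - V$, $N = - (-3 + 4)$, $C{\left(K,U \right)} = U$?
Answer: $81$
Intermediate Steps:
$N = -1$ ($N = \left(-1\right) 1 = -1$)
$h{\left(V \right)} = -1 - V$
$\left(C{\left(9,12 \right)} - h{\left(1 - 5 \right)}\right)^{2} = \left(12 - \left(-1 - \left(1 - 5\right)\right)\right)^{2} = \left(12 - \left(-1 - -4\right)\right)^{2} = \left(12 - \left(-1 + 4\right)\right)^{2} = \left(12 - 3\right)^{2} = 9^{2} = 81$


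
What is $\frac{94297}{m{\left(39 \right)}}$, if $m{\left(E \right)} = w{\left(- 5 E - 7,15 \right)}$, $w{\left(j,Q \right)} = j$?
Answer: $- \frac{94297}{202} \approx -466.82$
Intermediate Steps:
$m{\left(E \right)} = -7 - 5 E$ ($m{\left(E \right)} = - 5 E - 7 = -7 - 5 E$)
$\frac{94297}{m{\left(39 \right)}} = \frac{94297}{-7 - 195} = \frac{94297}{-202} = 94297 \left(- \frac{1}{202}\right) = - \frac{94297}{202}$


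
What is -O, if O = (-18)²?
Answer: -324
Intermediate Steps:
O = 324
-O = -1*324 = -324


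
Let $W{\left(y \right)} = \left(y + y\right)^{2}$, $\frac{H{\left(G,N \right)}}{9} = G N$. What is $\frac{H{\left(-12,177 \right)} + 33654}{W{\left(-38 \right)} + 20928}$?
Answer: $\frac{7269}{13352} \approx 0.54441$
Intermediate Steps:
$H{\left(G,N \right)} = 9 G N$
$W{\left(y \right)} = 4 y^{2}$ ($W{\left(y \right)} = \left(2 y\right)^{2} = 4 y^{2}$)
$\frac{H{\left(-12,177 \right)} + 33654}{W{\left(-38 \right)} + 20928} = \frac{9 \left(-12\right) 177 + 33654}{4 \left(-38\right)^{2} + 20928} = \frac{-19116 + 33654}{4 \cdot 1444 + 20928} = \frac{14538}{5776 + 20928} = \frac{14538}{26704} = 14538 \cdot \frac{1}{26704} = \frac{7269}{13352}$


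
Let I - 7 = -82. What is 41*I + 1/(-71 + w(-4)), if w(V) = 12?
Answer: -181426/59 ≈ -3075.0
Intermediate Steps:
I = -75 (I = 7 - 82 = -75)
41*I + 1/(-71 + w(-4)) = 41*(-75) + 1/(-71 + 12) = -3075 + 1/(-59) = -3075 - 1/59 = -181426/59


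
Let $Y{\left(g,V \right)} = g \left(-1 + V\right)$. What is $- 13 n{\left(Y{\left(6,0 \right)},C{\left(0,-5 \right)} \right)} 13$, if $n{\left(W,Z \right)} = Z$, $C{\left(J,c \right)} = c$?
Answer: $845$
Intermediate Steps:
$- 13 n{\left(Y{\left(6,0 \right)},C{\left(0,-5 \right)} \right)} 13 = \left(-13\right) \left(-5\right) 13 = 65 \cdot 13 = 845$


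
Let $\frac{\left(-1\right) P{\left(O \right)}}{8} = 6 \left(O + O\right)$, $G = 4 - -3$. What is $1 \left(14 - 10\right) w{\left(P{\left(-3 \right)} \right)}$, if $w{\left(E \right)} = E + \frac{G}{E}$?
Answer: $\frac{82951}{72} \approx 1152.1$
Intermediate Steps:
$G = 7$ ($G = 4 + 3 = 7$)
$P{\left(O \right)} = - 96 O$ ($P{\left(O \right)} = - 8 \cdot 6 \left(O + O\right) = - 8 \cdot 6 \cdot 2 O = - 8 \cdot 12 O = - 96 O$)
$w{\left(E \right)} = E + \frac{7}{E}$
$1 \left(14 - 10\right) w{\left(P{\left(-3 \right)} \right)} = 1 \left(14 - 10\right) \left(\left(-96\right) \left(-3\right) + \frac{7}{\left(-96\right) \left(-3\right)}\right) = 1 \cdot 4 \left(288 + \frac{7}{288}\right) = 4 \left(288 + 7 \cdot \frac{1}{288}\right) = 4 \left(288 + \frac{7}{288}\right) = 4 \cdot \frac{82951}{288} = \frac{82951}{72}$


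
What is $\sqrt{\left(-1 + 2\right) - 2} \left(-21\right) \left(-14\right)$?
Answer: $294 i \approx 294.0 i$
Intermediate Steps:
$\sqrt{\left(-1 + 2\right) - 2} \left(-21\right) \left(-14\right) = \sqrt{1 - 2} \left(-21\right) \left(-14\right) = \sqrt{-1} \left(-21\right) \left(-14\right) = i \left(-21\right) \left(-14\right) = - 21 i \left(-14\right) = 294 i$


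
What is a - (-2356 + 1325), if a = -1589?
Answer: -558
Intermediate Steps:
a - (-2356 + 1325) = -1589 - (-2356 + 1325) = -1589 - 1*(-1031) = -1589 + 1031 = -558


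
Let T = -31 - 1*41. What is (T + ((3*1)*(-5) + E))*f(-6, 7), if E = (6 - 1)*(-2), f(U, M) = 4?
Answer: -388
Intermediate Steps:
T = -72 (T = -31 - 41 = -72)
E = -10 (E = 5*(-2) = -10)
(T + ((3*1)*(-5) + E))*f(-6, 7) = (-72 + ((3*1)*(-5) - 10))*4 = (-72 + (3*(-5) - 10))*4 = (-72 + (-15 - 10))*4 = (-72 - 25)*4 = -97*4 = -388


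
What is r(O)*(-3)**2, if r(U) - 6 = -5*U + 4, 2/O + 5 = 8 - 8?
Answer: 108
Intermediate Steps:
O = -2/5 (O = 2/(-5 + (8 - 8)) = 2/(-5 + 0) = 2/(-5) = 2*(-1/5) = -2/5 ≈ -0.40000)
r(U) = 10 - 5*U (r(U) = 6 + (-5*U + 4) = 6 + (4 - 5*U) = 10 - 5*U)
r(O)*(-3)**2 = (10 - 5*(-2/5))*(-3)**2 = (10 + 2)*9 = 12*9 = 108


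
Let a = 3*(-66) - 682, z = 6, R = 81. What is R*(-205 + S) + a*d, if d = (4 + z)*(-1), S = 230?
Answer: 10825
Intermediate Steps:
a = -880 (a = -198 - 682 = -880)
d = -10 (d = (4 + 6)*(-1) = 10*(-1) = -10)
R*(-205 + S) + a*d = 81*(-205 + 230) - 880*(-10) = 81*25 + 8800 = 2025 + 8800 = 10825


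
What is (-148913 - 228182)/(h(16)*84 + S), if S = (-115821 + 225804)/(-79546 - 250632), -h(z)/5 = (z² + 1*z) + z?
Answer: 124508472910/39938440863 ≈ 3.1175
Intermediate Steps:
h(z) = -10*z - 5*z² (h(z) = -5*((z² + 1*z) + z) = -5*((z² + z) + z) = -5*((z + z²) + z) = -5*(z² + 2*z) = -10*z - 5*z²)
S = -109983/330178 (S = 109983/(-330178) = 109983*(-1/330178) = -109983/330178 ≈ -0.33310)
(-148913 - 228182)/(h(16)*84 + S) = (-148913 - 228182)/(-5*16*(2 + 16)*84 - 109983/330178) = -377095/(-5*16*18*84 - 109983/330178) = -377095/(-1440*84 - 109983/330178) = -377095/(-120960 - 109983/330178) = -377095/(-39938440863/330178) = -377095*(-330178/39938440863) = 124508472910/39938440863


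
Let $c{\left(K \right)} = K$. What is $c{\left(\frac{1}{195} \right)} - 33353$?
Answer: $- \frac{6503834}{195} \approx -33353.0$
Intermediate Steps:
$c{\left(\frac{1}{195} \right)} - 33353 = \frac{1}{195} - 33353 = - \frac{6503834}{195}$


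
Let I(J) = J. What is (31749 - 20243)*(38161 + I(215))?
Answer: 441554256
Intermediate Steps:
(31749 - 20243)*(38161 + I(215)) = (31749 - 20243)*(38161 + 215) = 11506*38376 = 441554256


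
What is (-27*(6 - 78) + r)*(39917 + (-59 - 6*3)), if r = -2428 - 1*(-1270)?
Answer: 31314240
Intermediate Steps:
r = -1158 (r = -2428 + 1270 = -1158)
(-27*(6 - 78) + r)*(39917 + (-59 - 6*3)) = (-27*(6 - 78) - 1158)*(39917 + (-59 - 6*3)) = (-27*(-72) - 1158)*(39917 + (-59 - 18)) = (1944 - 1158)*(39917 - 77) = 786*39840 = 31314240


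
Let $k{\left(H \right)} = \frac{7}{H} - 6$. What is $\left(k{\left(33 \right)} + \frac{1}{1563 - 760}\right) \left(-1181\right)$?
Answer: $\frac{16463140}{2409} \approx 6834.0$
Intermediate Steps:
$k{\left(H \right)} = -6 + \frac{7}{H}$
$\left(k{\left(33 \right)} + \frac{1}{1563 - 760}\right) \left(-1181\right) = \left(\left(-6 + \frac{7}{33}\right) + \frac{1}{1563 - 760}\right) \left(-1181\right) = \left(\left(-6 + 7 \cdot \frac{1}{33}\right) + \frac{1}{803}\right) \left(-1181\right) = \left(\left(-6 + \frac{7}{33}\right) + \frac{1}{803}\right) \left(-1181\right) = \left(- \frac{191}{33} + \frac{1}{803}\right) \left(-1181\right) = \left(- \frac{13940}{2409}\right) \left(-1181\right) = \frac{16463140}{2409}$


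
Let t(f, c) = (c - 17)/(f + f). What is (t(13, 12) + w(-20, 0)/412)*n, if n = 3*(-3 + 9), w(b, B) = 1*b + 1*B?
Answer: -5805/1339 ≈ -4.3353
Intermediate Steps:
w(b, B) = B + b (w(b, B) = b + B = B + b)
t(f, c) = (-17 + c)/(2*f) (t(f, c) = (-17 + c)/((2*f)) = (-17 + c)*(1/(2*f)) = (-17 + c)/(2*f))
n = 18 (n = 3*6 = 18)
(t(13, 12) + w(-20, 0)/412)*n = ((1/2)*(-17 + 12)/13 + (0 - 20)/412)*18 = ((1/2)*(1/13)*(-5) - 20*1/412)*18 = (-5/26 - 5/103)*18 = -645/2678*18 = -5805/1339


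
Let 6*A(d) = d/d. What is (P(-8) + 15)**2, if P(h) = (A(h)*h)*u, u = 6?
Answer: 49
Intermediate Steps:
A(d) = 1/6 (A(d) = (d/d)/6 = (1/6)*1 = 1/6)
P(h) = h (P(h) = (h/6)*6 = h)
(P(-8) + 15)**2 = (-8 + 15)**2 = 7**2 = 49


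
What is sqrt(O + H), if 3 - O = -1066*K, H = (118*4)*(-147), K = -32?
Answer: I*sqrt(103493) ≈ 321.7*I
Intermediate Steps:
H = -69384 (H = 472*(-147) = -69384)
O = -34109 (O = 3 - (-1066)*(-32) = 3 - 1*34112 = 3 - 34112 = -34109)
sqrt(O + H) = sqrt(-34109 - 69384) = sqrt(-103493) = I*sqrt(103493)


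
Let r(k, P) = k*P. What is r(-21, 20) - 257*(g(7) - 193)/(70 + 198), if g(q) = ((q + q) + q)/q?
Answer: -31865/134 ≈ -237.80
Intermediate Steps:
g(q) = 3 (g(q) = (2*q + q)/q = (3*q)/q = 3)
r(k, P) = P*k
r(-21, 20) - 257*(g(7) - 193)/(70 + 198) = 20*(-21) - 257*(3 - 193)/(70 + 198) = -420 - (-48830)/268 = -420 - 257*(-95/134) = -420 + 24415/134 = -31865/134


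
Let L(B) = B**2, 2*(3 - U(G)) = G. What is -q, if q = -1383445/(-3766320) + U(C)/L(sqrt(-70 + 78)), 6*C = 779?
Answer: 11106521/1506528 ≈ 7.3723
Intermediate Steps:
C = 779/6 (C = (1/6)*779 = 779/6 ≈ 129.83)
U(G) = 3 - G/2
q = -11106521/1506528 (q = -1383445/(-3766320) + (3 - 1/2*779/6)/((sqrt(-70 + 78))**2) = -1383445*(-1/3766320) + (3 - 779/12)/((sqrt(8))**2) = 276689/753264 - 743/(12*((2*sqrt(2))**2)) = 276689/753264 - 743/12/8 = 276689/753264 - 743/12*1/8 = 276689/753264 - 743/96 = -11106521/1506528 ≈ -7.3723)
-q = -1*(-11106521/1506528) = 11106521/1506528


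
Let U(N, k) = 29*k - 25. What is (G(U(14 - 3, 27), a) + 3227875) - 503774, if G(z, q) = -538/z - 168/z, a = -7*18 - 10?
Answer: 1032433926/379 ≈ 2.7241e+6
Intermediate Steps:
a = -136 (a = -126 - 10 = -136)
U(N, k) = -25 + 29*k
G(z, q) = -706/z
(G(U(14 - 3, 27), a) + 3227875) - 503774 = (-706/(-25 + 29*27) + 3227875) - 503774 = (-706/(-25 + 783) + 3227875) - 503774 = (-706/758 + 3227875) - 503774 = (-706*1/758 + 3227875) - 503774 = (-353/379 + 3227875) - 503774 = 1223364272/379 - 503774 = 1032433926/379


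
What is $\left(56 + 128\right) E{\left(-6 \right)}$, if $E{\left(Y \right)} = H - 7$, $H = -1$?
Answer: $-1472$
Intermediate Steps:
$E{\left(Y \right)} = -8$ ($E{\left(Y \right)} = -1 - 7 = -8$)
$\left(56 + 128\right) E{\left(-6 \right)} = \left(56 + 128\right) \left(-8\right) = 184 \left(-8\right) = -1472$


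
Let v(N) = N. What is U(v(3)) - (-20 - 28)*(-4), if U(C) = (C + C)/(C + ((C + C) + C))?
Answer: -383/2 ≈ -191.50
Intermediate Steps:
U(C) = ½ (U(C) = (2*C)/(C + (2*C + C)) = (2*C)/(C + 3*C) = (2*C)/((4*C)) = (2*C)*(1/(4*C)) = ½)
U(v(3)) - (-20 - 28)*(-4) = ½ - (-20 - 28)*(-4) = ½ - (-48)*(-4) = ½ - 1*192 = ½ - 192 = -383/2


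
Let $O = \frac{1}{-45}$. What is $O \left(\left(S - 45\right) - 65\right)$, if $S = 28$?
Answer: $\frac{82}{45} \approx 1.8222$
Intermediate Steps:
$O = - \frac{1}{45} \approx -0.022222$
$O \left(\left(S - 45\right) - 65\right) = - \frac{\left(28 - 45\right) - 65}{45} = - \frac{-17 - 65}{45} = \left(- \frac{1}{45}\right) \left(-82\right) = \frac{82}{45}$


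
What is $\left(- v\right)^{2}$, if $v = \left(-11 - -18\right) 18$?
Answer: $15876$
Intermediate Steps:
$v = 126$ ($v = \left(-11 + 18\right) 18 = 7 \cdot 18 = 126$)
$\left(- v\right)^{2} = \left(\left(-1\right) 126\right)^{2} = \left(-126\right)^{2} = 15876$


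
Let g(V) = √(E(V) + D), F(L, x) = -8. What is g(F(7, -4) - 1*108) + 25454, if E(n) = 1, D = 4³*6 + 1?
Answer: 25454 + √386 ≈ 25474.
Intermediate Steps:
D = 385 (D = 64*6 + 1 = 384 + 1 = 385)
g(V) = √386 (g(V) = √(1 + 385) = √386)
g(F(7, -4) - 1*108) + 25454 = √386 + 25454 = 25454 + √386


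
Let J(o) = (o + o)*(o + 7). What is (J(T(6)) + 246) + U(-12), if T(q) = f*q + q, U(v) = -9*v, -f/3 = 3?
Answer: 4290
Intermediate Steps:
f = -9 (f = -3*3 = -9)
T(q) = -8*q (T(q) = -9*q + q = -8*q)
J(o) = 2*o*(7 + o) (J(o) = (2*o)*(7 + o) = 2*o*(7 + o))
(J(T(6)) + 246) + U(-12) = (2*(-8*6)*(7 - 8*6) + 246) - 9*(-12) = (2*(-48)*(7 - 48) + 246) + 108 = (2*(-48)*(-41) + 246) + 108 = (3936 + 246) + 108 = 4182 + 108 = 4290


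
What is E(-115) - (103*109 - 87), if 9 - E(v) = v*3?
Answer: -10786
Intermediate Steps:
E(v) = 9 - 3*v (E(v) = 9 - v*3 = 9 - 3*v)
E(-115) - (103*109 - 87) = (9 - 3*(-115)) - (103*109 - 87) = (9 + 345) - (11227 - 87) = 354 - 1*11140 = 354 - 11140 = -10786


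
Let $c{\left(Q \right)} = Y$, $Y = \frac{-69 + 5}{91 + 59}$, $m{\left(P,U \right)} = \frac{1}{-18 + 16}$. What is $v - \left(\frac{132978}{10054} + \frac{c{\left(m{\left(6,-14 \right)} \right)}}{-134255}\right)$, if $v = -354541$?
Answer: $- \frac{148319384262784}{418326375} \approx -3.5455 \cdot 10^{5}$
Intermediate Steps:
$m{\left(P,U \right)} = - \frac{1}{2}$ ($m{\left(P,U \right)} = \frac{1}{-2} = - \frac{1}{2}$)
$Y = - \frac{32}{75}$ ($Y = - \frac{64}{150} = \left(-64\right) \frac{1}{150} = - \frac{32}{75} \approx -0.42667$)
$c{\left(Q \right)} = - \frac{32}{75}$
$v - \left(\frac{132978}{10054} + \frac{c{\left(m{\left(6,-14 \right)} \right)}}{-134255}\right) = -354541 - \left(\frac{132978}{10054} - \frac{32}{75 \left(-134255\right)}\right) = -354541 - \left(132978 \cdot \frac{1}{10054} - - \frac{32}{10069125}\right) = -354541 - \left(\frac{66489}{5027} + \frac{32}{10069125}\right) = -354541 - \frac{5532943909}{418326375} = - \frac{148319384262784}{418326375}$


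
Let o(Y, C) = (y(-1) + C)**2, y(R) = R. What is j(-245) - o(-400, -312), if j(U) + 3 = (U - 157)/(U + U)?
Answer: -24002939/245 ≈ -97971.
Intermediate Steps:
o(Y, C) = (-1 + C)**2
j(U) = -3 + (-157 + U)/(2*U) (j(U) = -3 + (U - 157)/(U + U) = -3 + (-157 + U)/((2*U)) = -3 + (-157 + U)*(1/(2*U)) = -3 + (-157 + U)/(2*U))
j(-245) - o(-400, -312) = (1/2)*(-157 - 5*(-245))/(-245) - (-1 - 312)**2 = (1/2)*(-1/245)*(-157 + 1225) - 1*(-313)**2 = (1/2)*(-1/245)*1068 - 1*97969 = -534/245 - 97969 = -24002939/245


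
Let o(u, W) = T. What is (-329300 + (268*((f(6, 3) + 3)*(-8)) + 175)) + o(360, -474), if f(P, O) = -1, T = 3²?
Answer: -333404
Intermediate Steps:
T = 9
o(u, W) = 9
(-329300 + (268*((f(6, 3) + 3)*(-8)) + 175)) + o(360, -474) = (-329300 + (268*((-1 + 3)*(-8)) + 175)) + 9 = (-329300 + (268*(2*(-8)) + 175)) + 9 = (-329300 + (268*(-16) + 175)) + 9 = (-329300 + (-4288 + 175)) + 9 = (-329300 - 4113) + 9 = -333413 + 9 = -333404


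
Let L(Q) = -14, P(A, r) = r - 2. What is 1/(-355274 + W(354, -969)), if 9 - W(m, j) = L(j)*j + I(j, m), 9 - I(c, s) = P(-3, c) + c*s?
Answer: -1/712837 ≈ -1.4028e-6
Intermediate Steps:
P(A, r) = -2 + r
I(c, s) = 11 - c - c*s (I(c, s) = 9 - ((-2 + c) + c*s) = 9 - (-2 + c + c*s) = 9 + (2 - c - c*s) = 11 - c - c*s)
W(m, j) = -2 + 15*j + j*m (W(m, j) = 9 - (-14*j + (11 - j - j*m)) = 9 - (11 - 15*j - j*m) = 9 + (-11 + 15*j + j*m) = -2 + 15*j + j*m)
1/(-355274 + W(354, -969)) = 1/(-355274 + (-2 + 15*(-969) - 969*354)) = 1/(-355274 + (-2 - 14535 - 343026)) = 1/(-355274 - 357563) = 1/(-712837) = -1/712837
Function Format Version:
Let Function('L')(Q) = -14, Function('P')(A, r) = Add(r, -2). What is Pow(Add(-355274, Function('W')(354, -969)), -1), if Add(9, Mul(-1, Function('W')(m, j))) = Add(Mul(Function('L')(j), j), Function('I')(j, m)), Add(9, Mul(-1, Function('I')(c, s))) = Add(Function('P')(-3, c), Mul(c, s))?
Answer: Rational(-1, 712837) ≈ -1.4028e-6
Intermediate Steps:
Function('P')(A, r) = Add(-2, r)
Function('I')(c, s) = Add(11, Mul(-1, c), Mul(-1, c, s)) (Function('I')(c, s) = Add(9, Mul(-1, Add(Add(-2, c), Mul(c, s)))) = Add(9, Mul(-1, Add(-2, c, Mul(c, s)))) = Add(9, Add(2, Mul(-1, c), Mul(-1, c, s))) = Add(11, Mul(-1, c), Mul(-1, c, s)))
Function('W')(m, j) = Add(-2, Mul(15, j), Mul(j, m)) (Function('W')(m, j) = Add(9, Mul(-1, Add(Mul(-14, j), Add(11, Mul(-1, j), Mul(-1, j, m))))) = Add(9, Mul(-1, Add(11, Mul(-15, j), Mul(-1, j, m)))) = Add(9, Add(-11, Mul(15, j), Mul(j, m))) = Add(-2, Mul(15, j), Mul(j, m)))
Pow(Add(-355274, Function('W')(354, -969)), -1) = Pow(Add(-355274, Add(-2, Mul(15, -969), Mul(-969, 354))), -1) = Pow(Add(-355274, Add(-2, -14535, -343026)), -1) = Pow(Add(-355274, -357563), -1) = Pow(-712837, -1) = Rational(-1, 712837)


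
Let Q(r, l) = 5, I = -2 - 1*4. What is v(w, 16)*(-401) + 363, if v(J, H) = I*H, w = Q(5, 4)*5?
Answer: 38859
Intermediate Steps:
I = -6 (I = -2 - 4 = -6)
w = 25 (w = 5*5 = 25)
v(J, H) = -6*H
v(w, 16)*(-401) + 363 = -6*16*(-401) + 363 = -96*(-401) + 363 = 38496 + 363 = 38859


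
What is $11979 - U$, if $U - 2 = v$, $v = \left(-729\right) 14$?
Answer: $22183$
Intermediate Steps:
$v = -10206$
$U = -10204$ ($U = 2 - 10206 = -10204$)
$11979 - U = 11979 - -10204 = 11979 + 10204 = 22183$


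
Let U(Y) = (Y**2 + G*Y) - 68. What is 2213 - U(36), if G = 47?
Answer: -707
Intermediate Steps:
U(Y) = -68 + Y**2 + 47*Y (U(Y) = (Y**2 + 47*Y) - 68 = -68 + Y**2 + 47*Y)
2213 - U(36) = 2213 - (-68 + 36**2 + 47*36) = 2213 - (-68 + 1296 + 1692) = 2213 - 1*2920 = 2213 - 2920 = -707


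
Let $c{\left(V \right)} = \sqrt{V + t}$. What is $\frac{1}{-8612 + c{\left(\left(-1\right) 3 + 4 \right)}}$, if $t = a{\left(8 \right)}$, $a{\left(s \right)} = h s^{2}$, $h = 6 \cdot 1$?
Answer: $- \frac{8612}{74166159} - \frac{\sqrt{385}}{74166159} \approx -0.00011638$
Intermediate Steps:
$h = 6$
$a{\left(s \right)} = 6 s^{2}$
$t = 384$ ($t = 6 \cdot 8^{2} = 6 \cdot 64 = 384$)
$c{\left(V \right)} = \sqrt{384 + V}$ ($c{\left(V \right)} = \sqrt{V + 384} = \sqrt{384 + V}$)
$\frac{1}{-8612 + c{\left(\left(-1\right) 3 + 4 \right)}} = \frac{1}{-8612 + \sqrt{384 + \left(\left(-1\right) 3 + 4\right)}} = \frac{1}{-8612 + \sqrt{384 + \left(-3 + 4\right)}} = \frac{1}{-8612 + \sqrt{384 + 1}} = \frac{1}{-8612 + \sqrt{385}}$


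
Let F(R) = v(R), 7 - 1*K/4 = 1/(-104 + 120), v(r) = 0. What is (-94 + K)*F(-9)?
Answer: 0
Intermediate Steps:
K = 111/4 (K = 28 - 4/(-104 + 120) = 28 - 4/16 = 28 - 4*1/16 = 28 - ¼ = 111/4 ≈ 27.750)
F(R) = 0
(-94 + K)*F(-9) = (-94 + 111/4)*0 = -265/4*0 = 0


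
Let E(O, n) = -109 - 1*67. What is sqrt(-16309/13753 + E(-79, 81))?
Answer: I*sqrt(33513819261)/13753 ≈ 13.311*I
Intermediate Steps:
E(O, n) = -176 (E(O, n) = -109 - 67 = -176)
sqrt(-16309/13753 + E(-79, 81)) = sqrt(-16309/13753 - 176) = sqrt(-2436837/13753) = I*sqrt(33513819261)/13753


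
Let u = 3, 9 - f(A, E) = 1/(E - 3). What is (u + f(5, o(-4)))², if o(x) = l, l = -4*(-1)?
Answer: 121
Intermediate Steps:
l = 4
o(x) = 4
f(A, E) = 9 - 1/(-3 + E) (f(A, E) = 9 - 1/(E - 3) = 9 - 1/(-3 + E))
(u + f(5, o(-4)))² = (3 + (-28 + 9*4)/(-3 + 4))² = (3 + (-28 + 36)/1)² = (3 + 1*8)² = (3 + 8)² = 11² = 121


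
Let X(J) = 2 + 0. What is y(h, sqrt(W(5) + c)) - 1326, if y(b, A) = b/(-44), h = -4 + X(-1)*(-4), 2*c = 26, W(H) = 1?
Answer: -14583/11 ≈ -1325.7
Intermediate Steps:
c = 13 (c = (1/2)*26 = 13)
X(J) = 2
h = -12 (h = -4 + 2*(-4) = -4 - 8 = -12)
y(b, A) = -b/44 (y(b, A) = b*(-1/44) = -b/44)
y(h, sqrt(W(5) + c)) - 1326 = -1/44*(-12) - 1326 = 3/11 - 1326 = -14583/11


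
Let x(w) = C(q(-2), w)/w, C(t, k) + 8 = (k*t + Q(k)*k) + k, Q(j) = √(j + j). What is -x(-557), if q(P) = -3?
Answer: 1106/557 - I*√1114 ≈ 1.9856 - 33.377*I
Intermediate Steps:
Q(j) = √2*√j (Q(j) = √(2*j) = √2*√j)
C(t, k) = -8 + k + k*t + √2*k^(3/2) (C(t, k) = -8 + ((k*t + (√2*√k)*k) + k) = -8 + ((k*t + √2*k^(3/2)) + k) = -8 + (k + k*t + √2*k^(3/2)) = -8 + k + k*t + √2*k^(3/2))
x(w) = (-8 - 2*w + √2*w^(3/2))/w (x(w) = (-8 + w + w*(-3) + √2*w^(3/2))/w = (-8 + w - 3*w + √2*w^(3/2))/w = (-8 - 2*w + √2*w^(3/2))/w)
-x(-557) = -(-2 - 8/(-557) + √2*√(-557)) = -(-2 - 8*(-1/557) + √2*(I*√557)) = -(-2 + 8/557 + I*√1114) = -(-1106/557 + I*√1114) = 1106/557 - I*√1114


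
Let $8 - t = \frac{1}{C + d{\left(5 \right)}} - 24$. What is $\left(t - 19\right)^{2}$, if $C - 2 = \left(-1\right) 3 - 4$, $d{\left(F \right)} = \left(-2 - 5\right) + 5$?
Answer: $\frac{8464}{49} \approx 172.73$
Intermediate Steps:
$d{\left(F \right)} = -2$ ($d{\left(F \right)} = -7 + 5 = -2$)
$C = -5$ ($C = 2 - 7 = -5$)
$t = \frac{225}{7}$ ($t = 8 - \left(\frac{1}{-5 - 2} - 24\right) = 8 - \left(\frac{1}{-7} - 24\right) = 8 - \left(- \frac{1}{7} - 24\right) = 8 - - \frac{169}{7} = 8 + \frac{169}{7} = \frac{225}{7} \approx 32.143$)
$\left(t - 19\right)^{2} = \left(\frac{225}{7} - 19\right)^{2} = \left(\frac{92}{7}\right)^{2} = \frac{8464}{49}$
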